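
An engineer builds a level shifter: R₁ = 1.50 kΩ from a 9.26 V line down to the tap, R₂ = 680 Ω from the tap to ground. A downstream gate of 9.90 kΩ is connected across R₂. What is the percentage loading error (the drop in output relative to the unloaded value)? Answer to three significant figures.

The divider's output (Thévenin) resistance is R₁‖R₂ = 467.9 Ω.
Fractional drop under load = R_th/(R_th + R_L) = 467.9 / (467.9 + 9900) = 0.04513.
So the output falls by 4.51 %.

4.51 %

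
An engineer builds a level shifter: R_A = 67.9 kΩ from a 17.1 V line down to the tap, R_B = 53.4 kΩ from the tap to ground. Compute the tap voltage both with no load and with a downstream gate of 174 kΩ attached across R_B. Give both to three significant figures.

Open-circuit: V = 17.1 × 53.4/(67.9 + 53.4) = 7.53 V.
With the load, R_B becomes R_B‖R_L = 40.86 kΩ, so V = 17.1 × 40.86/108.8 = 6.42 V.

Unloaded: 7.53 V; loaded: 6.42 V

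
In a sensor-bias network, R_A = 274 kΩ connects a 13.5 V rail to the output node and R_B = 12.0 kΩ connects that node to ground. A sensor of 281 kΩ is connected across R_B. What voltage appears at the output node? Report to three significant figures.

V_out ≈ 0.544 V

The load sits in parallel with R_B: R_B‖R_L = (12.0 × 281) / (12.0 + 281) = 11.51 kΩ.
V_out = 13.5 × 11.51 / (274 + 11.51) = 13.5 × 11.51/285.5 = 0.544 V.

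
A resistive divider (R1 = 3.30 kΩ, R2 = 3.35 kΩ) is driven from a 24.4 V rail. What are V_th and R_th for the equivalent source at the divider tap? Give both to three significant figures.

V_th = 12.3 V, R_th = 1.66 kΩ

V_th is the open-circuit tap voltage: 24.4 × 3.35/(3.30 + 3.35) = 12.3 V.
With the supply zeroed, R1 and R2 appear in parallel from the tap: R_th = R1‖R2 = (3.30 × 3.35)/6.650 = 1.66 kΩ.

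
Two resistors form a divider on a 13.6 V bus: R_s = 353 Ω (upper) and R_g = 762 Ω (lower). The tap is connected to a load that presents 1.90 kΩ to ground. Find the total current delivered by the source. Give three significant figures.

R_g‖R_L = 543.9 Ω, so the source sees R_s + R_g‖R_L = 896.9 Ω.
I = 13.6 V / 896.9 Ω = 15.2 mA.

I ≈ 15.2 mA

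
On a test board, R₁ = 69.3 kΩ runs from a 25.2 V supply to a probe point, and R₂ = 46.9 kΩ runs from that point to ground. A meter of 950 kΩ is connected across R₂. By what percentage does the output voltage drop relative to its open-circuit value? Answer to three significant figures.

2.86 %

The divider's output (Thévenin) resistance is R₁‖R₂ = 27.97 kΩ.
Fractional drop under load = R_th/(R_th + R_L) = 27.97 / (27.97 + 950) = 0.02860.
So the output falls by 2.86 %.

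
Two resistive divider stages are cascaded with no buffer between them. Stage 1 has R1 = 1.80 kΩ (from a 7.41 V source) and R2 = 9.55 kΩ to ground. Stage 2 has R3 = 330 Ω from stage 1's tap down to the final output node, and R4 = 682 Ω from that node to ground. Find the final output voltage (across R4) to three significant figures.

Stage 2 presents R3+R4 = 1012 Ω as a load on stage 1's tap.
Stage 1's lower leg becomes R2‖(R3+R4) = 915.0 Ω, so V_mid = 7.41 × 915.0/2715 = 2.497 V.
Stage 2 is itself unloaded: V_out = V_mid × R4/(R3+R4) = 2.497 × 682/1012 = 1.68 V.

V_out ≈ 1.68 V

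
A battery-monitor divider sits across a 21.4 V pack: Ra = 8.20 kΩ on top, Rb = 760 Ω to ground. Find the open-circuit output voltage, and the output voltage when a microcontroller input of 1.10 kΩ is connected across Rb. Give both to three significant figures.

Unloaded: 1.82 V; loaded: 1.11 V

Open-circuit: V = 21.4 × 760/(8200 + 760) = 1.82 V.
With the load, Rb becomes Rb‖R_L = 449.5 Ω, so V = 21.4 × 449.5/8649 = 1.11 V.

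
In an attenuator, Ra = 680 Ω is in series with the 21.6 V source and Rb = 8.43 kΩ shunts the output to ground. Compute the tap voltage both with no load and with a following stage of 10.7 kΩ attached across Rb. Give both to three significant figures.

Unloaded: 20.0 V; loaded: 18.9 V

Open-circuit: V = 21.6 × 8430/(680 + 8430) = 20.0 V.
With the load, Rb becomes Rb‖R_L = 4715 Ω, so V = 21.6 × 4715/5395 = 18.9 V.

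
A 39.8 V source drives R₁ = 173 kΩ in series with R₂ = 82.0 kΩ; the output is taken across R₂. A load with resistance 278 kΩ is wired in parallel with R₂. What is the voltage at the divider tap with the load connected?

V_out ≈ 10.7 V

The load sits in parallel with R₂: R₂‖R_L = (82.0 × 278) / (82.0 + 278) = 63.32 kΩ.
V_out = 39.8 × 63.32 / (173 + 63.32) = 39.8 × 63.32/236.3 = 10.7 V.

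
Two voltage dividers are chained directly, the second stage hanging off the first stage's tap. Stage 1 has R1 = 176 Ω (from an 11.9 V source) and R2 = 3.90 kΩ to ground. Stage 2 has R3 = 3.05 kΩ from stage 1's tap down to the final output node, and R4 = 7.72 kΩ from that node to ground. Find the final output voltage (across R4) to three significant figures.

Stage 2 presents R3+R4 = 10770 Ω as a load on stage 1's tap.
Stage 1's lower leg becomes R2‖(R3+R4) = 2863 Ω, so V_mid = 11.9 × 2863/3039 = 11.21 V.
Stage 2 is itself unloaded: V_out = V_mid × R4/(R3+R4) = 11.21 × 7720/10770 = 8.04 V.

V_out ≈ 8.04 V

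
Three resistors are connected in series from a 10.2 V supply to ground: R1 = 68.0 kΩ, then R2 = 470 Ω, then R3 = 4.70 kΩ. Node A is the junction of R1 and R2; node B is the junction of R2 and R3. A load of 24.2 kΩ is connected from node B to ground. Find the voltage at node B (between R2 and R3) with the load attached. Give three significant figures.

V ≈ 0.554 V

At node B, R3 is in parallel with the load: R3‖R_L = 3936 Ω.
Below node A the resistance is R2 + (R3‖R_L) = 4406 Ω, so V_A = 10.2 × 4406/72410 = 0.6206 V.
Then V_B = V_A × (R3‖R_L)/(R2 + R3‖R_L) = 0.6206 × 3936/4406 = 0.554 V.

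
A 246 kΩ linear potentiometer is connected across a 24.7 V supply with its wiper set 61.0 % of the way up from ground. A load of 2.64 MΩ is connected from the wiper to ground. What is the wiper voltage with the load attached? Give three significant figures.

V ≈ 14.7 V

The wiper splits the pot into (1−α)R = 95.94 kΩ above and αR = 150.1 kΩ below.
Lower section ‖ load = 142.0 kΩ.
V_wiper = 24.7 × 142.0/(95.94 + 142.0) = 14.7 V.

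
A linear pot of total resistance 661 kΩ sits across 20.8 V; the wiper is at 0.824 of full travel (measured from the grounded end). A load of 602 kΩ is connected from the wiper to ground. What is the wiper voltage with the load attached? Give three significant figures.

The wiper splits the pot into (1−α)R = 116.3 kΩ above and αR = 544.7 kΩ below.
Lower section ‖ load = 285.9 kΩ.
V_wiper = 20.8 × 285.9/(116.3 + 285.9) = 14.8 V.

V ≈ 14.8 V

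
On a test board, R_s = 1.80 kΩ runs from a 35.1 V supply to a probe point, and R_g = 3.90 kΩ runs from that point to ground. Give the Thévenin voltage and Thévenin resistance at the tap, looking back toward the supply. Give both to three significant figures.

V_th = 24.0 V, R_th = 1.23 kΩ

V_th is the open-circuit tap voltage: 35.1 × 3.90/(1.80 + 3.90) = 24.0 V.
With the supply zeroed, R_s and R_g appear in parallel from the tap: R_th = R_s‖R_g = (1.80 × 3.90)/5.700 = 1.23 kΩ.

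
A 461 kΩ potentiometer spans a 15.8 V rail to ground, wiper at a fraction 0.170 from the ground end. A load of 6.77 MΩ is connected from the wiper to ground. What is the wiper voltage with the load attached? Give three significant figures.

V ≈ 2.66 V

The wiper splits the pot into (1−α)R = 382.6 kΩ above and αR = 78.37 kΩ below.
Lower section ‖ load = 77.47 kΩ.
V_wiper = 15.8 × 77.47/(382.6 + 77.47) = 2.66 V.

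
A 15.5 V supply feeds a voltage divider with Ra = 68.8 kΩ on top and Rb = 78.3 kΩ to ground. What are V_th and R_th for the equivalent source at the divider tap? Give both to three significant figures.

V_th = 8.25 V, R_th = 36.6 kΩ

V_th is the open-circuit tap voltage: 15.5 × 78.3/(68.8 + 78.3) = 8.25 V.
With the supply zeroed, Ra and Rb appear in parallel from the tap: R_th = Ra‖Rb = (68.8 × 78.3)/147.1 = 36.6 kΩ.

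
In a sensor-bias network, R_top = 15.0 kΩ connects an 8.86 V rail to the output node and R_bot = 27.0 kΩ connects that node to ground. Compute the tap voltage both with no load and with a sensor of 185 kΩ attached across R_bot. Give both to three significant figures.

Unloaded: 5.70 V; loaded: 5.41 V

Open-circuit: V = 8.86 × 27.0/(15.0 + 27.0) = 5.70 V.
With the load, R_bot becomes R_bot‖R_L = 23.56 kΩ, so V = 8.86 × 23.56/38.56 = 5.41 V.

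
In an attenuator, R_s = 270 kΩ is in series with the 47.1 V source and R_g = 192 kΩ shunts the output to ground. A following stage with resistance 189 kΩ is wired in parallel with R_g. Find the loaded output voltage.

The load sits in parallel with R_g: R_g‖R_L = (192 × 189) / (192 + 189) = 95.24 kΩ.
V_out = 47.1 × 95.24 / (270 + 95.24) = 47.1 × 95.24/365.2 = 12.3 V.

V_out ≈ 12.3 V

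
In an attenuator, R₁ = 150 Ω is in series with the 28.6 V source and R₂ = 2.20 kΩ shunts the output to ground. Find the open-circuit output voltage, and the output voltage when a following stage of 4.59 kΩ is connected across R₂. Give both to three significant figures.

Unloaded: 26.8 V; loaded: 26.0 V

Open-circuit: V = 28.6 × 2200/(150 + 2200) = 26.8 V.
With the load, R₂ becomes R₂‖R_L = 1487 Ω, so V = 28.6 × 1487/1637 = 26.0 V.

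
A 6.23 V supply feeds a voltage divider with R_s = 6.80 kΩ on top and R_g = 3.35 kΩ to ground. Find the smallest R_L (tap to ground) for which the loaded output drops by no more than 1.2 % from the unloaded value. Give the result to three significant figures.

Output resistance R_th = R_s‖R_g = (6.80 × 3.35)/10.15 = 2.244 kΩ.
The fractional drop is R_th/(R_th + R_L); requiring this ≤ 0.0120 gives R_L ≥ R_th(1/0.0120 − 1) = 2.244 × 82.33 = 185 kΩ.

R_L(min) ≈ 185 kΩ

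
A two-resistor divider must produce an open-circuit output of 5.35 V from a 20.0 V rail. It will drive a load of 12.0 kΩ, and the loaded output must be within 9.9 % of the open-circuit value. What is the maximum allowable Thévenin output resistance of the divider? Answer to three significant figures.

R_th ≤ 1.32 kΩ

Loading drop = R_th/(R_th + R_L) ≤ 0.0990, so R_th ≤ R_L · ε/(1−ε) = 12.0 kΩ × 0.0990/0.9010 = 1.32 kΩ.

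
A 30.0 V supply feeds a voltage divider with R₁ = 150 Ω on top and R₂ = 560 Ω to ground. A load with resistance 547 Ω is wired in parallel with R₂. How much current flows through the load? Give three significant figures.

I_L ≈ 35.6 mA

R₂‖R_L = 276.7 Ω; V_out = 30.0 × 276.7/426.7 = 19.45 V.
I_L = V_out / R_L = 19.45 / 547 Ω = 35.6 mA.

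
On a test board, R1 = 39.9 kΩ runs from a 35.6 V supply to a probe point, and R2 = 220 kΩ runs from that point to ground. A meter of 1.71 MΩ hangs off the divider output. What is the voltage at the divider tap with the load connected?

V_out ≈ 29.6 V

The load sits in parallel with R2: R2‖R_L = (220 × 1710) / (220 + 1710) = 194.9 kΩ.
V_out = 35.6 × 194.9 / (39.9 + 194.9) = 35.6 × 194.9/234.8 = 29.6 V.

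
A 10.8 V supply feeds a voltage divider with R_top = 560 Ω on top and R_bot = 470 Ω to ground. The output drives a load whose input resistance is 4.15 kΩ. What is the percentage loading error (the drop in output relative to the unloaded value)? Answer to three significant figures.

5.80 %

The divider's output (Thévenin) resistance is R_top‖R_bot = 255.5 Ω.
Fractional drop under load = R_th/(R_th + R_L) = 255.5 / (255.5 + 4150) = 0.05800.
So the output falls by 5.80 %.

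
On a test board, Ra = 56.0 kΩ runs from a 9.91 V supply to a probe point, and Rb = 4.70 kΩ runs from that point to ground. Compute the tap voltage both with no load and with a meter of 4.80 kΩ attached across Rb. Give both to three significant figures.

Unloaded: 0.767 V; loaded: 0.403 V

Open-circuit: V = 9.91 × 4.70/(56.0 + 4.70) = 0.767 V.
With the load, Rb becomes Rb‖R_L = 2.375 kΩ, so V = 9.91 × 2.375/58.37 = 0.403 V.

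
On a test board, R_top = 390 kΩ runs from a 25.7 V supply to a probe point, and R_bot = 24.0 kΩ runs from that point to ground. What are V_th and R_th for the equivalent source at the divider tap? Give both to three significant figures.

V_th = 1.49 V, R_th = 22.6 kΩ

V_th is the open-circuit tap voltage: 25.7 × 24.0/(390 + 24.0) = 1.49 V.
With the supply zeroed, R_top and R_bot appear in parallel from the tap: R_th = R_top‖R_bot = (390 × 24.0)/414.0 = 22.6 kΩ.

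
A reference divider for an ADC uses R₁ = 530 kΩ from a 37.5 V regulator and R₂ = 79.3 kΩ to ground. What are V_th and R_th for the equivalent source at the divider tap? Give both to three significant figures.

V_th = 4.88 V, R_th = 69.0 kΩ

V_th is the open-circuit tap voltage: 37.5 × 79.3/(530 + 79.3) = 4.88 V.
With the supply zeroed, R₁ and R₂ appear in parallel from the tap: R_th = R₁‖R₂ = (530 × 79.3)/609.3 = 69.0 kΩ.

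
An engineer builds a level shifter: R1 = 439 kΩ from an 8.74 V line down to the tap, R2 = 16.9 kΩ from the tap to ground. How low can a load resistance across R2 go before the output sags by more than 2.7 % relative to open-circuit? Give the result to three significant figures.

R_L(min) ≈ 586 kΩ

Output resistance R_th = R1‖R2 = (439 × 16.9)/455.9 = 16.27 kΩ.
The fractional drop is R_th/(R_th + R_L); requiring this ≤ 0.0270 gives R_L ≥ R_th(1/0.0270 − 1) = 16.27 × 36.04 = 586 kΩ.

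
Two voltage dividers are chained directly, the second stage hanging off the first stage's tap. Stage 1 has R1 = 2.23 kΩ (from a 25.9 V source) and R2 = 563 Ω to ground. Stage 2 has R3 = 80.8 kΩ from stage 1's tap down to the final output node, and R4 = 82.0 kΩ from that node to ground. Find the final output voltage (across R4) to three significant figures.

Stage 2 presents R3+R4 = 162800 Ω as a load on stage 1's tap.
Stage 1's lower leg becomes R2‖(R3+R4) = 561.1 Ω, so V_mid = 25.9 × 561.1/2791 = 5.206 V.
Stage 2 is itself unloaded: V_out = V_mid × R4/(R3+R4) = 5.206 × 82000/162800 = 2.62 V.

V_out ≈ 2.62 V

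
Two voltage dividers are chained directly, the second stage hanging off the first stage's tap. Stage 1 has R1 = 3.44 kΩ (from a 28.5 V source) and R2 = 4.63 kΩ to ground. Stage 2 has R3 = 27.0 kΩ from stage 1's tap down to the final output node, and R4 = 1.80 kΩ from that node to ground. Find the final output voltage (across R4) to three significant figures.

Stage 2 presents R3+R4 = 28.80 kΩ as a load on stage 1's tap.
Stage 1's lower leg becomes R2‖(R3+R4) = 3.989 kΩ, so V_mid = 28.5 × 3.989/7.429 = 15.30 V.
Stage 2 is itself unloaded: V_out = V_mid × R4/(R3+R4) = 15.30 × 1.80/28.80 = 0.956 V.

V_out ≈ 0.956 V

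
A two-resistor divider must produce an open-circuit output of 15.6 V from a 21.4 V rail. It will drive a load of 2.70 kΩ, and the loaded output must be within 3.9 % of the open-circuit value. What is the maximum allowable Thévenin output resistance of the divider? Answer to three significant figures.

R_th ≤ 110 Ω

Loading drop = R_th/(R_th + R_L) ≤ 0.0390, so R_th ≤ R_L · ε/(1−ε) = 2.70 kΩ × 0.0390/0.9610 = 110 Ω.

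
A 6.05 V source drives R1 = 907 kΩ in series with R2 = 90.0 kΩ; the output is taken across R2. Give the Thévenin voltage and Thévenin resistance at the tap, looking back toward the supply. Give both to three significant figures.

V_th = 0.546 V, R_th = 81.9 kΩ

V_th is the open-circuit tap voltage: 6.05 × 90.0/(907 + 90.0) = 0.546 V.
With the supply zeroed, R1 and R2 appear in parallel from the tap: R_th = R1‖R2 = (907 × 90.0)/997.0 = 81.9 kΩ.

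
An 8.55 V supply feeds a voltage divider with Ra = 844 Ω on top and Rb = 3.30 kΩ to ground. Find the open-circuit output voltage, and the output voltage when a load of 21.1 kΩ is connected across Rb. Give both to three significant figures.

Unloaded: 6.81 V; loaded: 6.60 V

Open-circuit: V = 8.55 × 3300/(844 + 3300) = 6.81 V.
With the load, Rb becomes Rb‖R_L = 2854 Ω, so V = 8.55 × 2854/3698 = 6.60 V.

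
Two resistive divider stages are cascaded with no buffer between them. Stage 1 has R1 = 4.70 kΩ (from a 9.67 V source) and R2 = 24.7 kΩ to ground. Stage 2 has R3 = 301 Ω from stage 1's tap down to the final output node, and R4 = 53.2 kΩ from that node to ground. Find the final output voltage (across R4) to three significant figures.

V_out ≈ 7.52 V

Stage 2 presents R3+R4 = 53500 Ω as a load on stage 1's tap.
Stage 1's lower leg becomes R2‖(R3+R4) = 16900 Ω, so V_mid = 9.67 × 16900/21600 = 7.566 V.
Stage 2 is itself unloaded: V_out = V_mid × R4/(R3+R4) = 7.566 × 53200/53500 = 7.52 V.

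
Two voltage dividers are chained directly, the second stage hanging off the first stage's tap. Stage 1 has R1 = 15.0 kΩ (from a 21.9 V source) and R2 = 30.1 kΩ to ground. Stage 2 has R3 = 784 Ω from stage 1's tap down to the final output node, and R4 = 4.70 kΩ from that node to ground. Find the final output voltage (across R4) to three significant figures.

Stage 2 presents R3+R4 = 5484 Ω as a load on stage 1's tap.
Stage 1's lower leg becomes R2‖(R3+R4) = 4639 Ω, so V_mid = 21.9 × 4639/19640 = 5.173 V.
Stage 2 is itself unloaded: V_out = V_mid × R4/(R3+R4) = 5.173 × 4700/5484 = 4.43 V.

V_out ≈ 4.43 V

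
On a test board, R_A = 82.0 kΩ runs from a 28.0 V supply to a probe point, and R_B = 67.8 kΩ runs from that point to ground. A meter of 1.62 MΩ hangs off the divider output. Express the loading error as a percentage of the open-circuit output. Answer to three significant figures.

The divider's output (Thévenin) resistance is R_A‖R_B = 37.11 kΩ.
Fractional drop under load = R_th/(R_th + R_L) = 37.11 / (37.11 + 1620) = 0.02240.
So the output falls by 2.24 %.

2.24 %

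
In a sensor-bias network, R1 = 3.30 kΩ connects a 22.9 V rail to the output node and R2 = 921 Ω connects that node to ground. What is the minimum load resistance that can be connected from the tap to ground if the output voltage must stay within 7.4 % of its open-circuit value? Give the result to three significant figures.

R_L(min) ≈ 9.01 kΩ

Output resistance R_th = R1‖R2 = (3300 × 921)/4221 = 720.0 Ω.
The fractional drop is R_th/(R_th + R_L); requiring this ≤ 0.0740 gives R_L ≥ R_th(1/0.0740 − 1) = 720.0 × 12.51 = 9.01 kΩ.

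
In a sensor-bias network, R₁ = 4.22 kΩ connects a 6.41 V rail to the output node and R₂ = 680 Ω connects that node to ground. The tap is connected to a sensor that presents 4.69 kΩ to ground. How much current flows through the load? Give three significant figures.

R₂‖R_L = 593.9 Ω; V_out = 6.41 × 593.9/4814 = 0.7908 V.
I_L = V_out / R_L = 0.7908 / 4.69 kΩ = 0.169 mA.

I_L ≈ 0.169 mA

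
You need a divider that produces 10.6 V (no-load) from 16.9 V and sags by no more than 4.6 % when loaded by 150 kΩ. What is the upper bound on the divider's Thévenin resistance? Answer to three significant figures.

R_th ≤ 7.23 kΩ

Loading drop = R_th/(R_th + R_L) ≤ 0.0460, so R_th ≤ R_L · ε/(1−ε) = 150 kΩ × 0.0460/0.9540 = 7.23 kΩ.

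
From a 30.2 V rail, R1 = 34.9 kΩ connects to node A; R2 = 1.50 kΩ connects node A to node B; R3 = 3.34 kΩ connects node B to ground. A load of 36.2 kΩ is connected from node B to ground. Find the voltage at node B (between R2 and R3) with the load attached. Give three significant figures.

V ≈ 2.34 V

At node B, R3 is in parallel with the load: R3‖R_L = 3.058 kΩ.
Below node A the resistance is R2 + (R3‖R_L) = 4.558 kΩ, so V_A = 30.2 × 4.558/39.46 = 3.488 V.
Then V_B = V_A × (R3‖R_L)/(R2 + R3‖R_L) = 3.488 × 3.058/4.558 = 2.34 V.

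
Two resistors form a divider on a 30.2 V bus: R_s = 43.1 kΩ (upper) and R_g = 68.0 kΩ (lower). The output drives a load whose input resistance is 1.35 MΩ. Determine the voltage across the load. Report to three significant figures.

V_out ≈ 18.1 V

The load sits in parallel with R_g: R_g‖R_L = (68.0 × 1350) / (68.0 + 1350) = 64.74 kΩ.
V_out = 30.2 × 64.74 / (43.1 + 64.74) = 30.2 × 64.74/107.8 = 18.1 V.
(Unloaded it would have been 18.5 V.)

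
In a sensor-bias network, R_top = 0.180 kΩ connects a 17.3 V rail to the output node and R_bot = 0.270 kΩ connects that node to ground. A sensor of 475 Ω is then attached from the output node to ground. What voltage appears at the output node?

V_out ≈ 8.46 V

The load sits in parallel with R_bot: R_bot‖R_L = (270 × 475) / (270 + 475) = 172.1 Ω.
V_out = 17.3 × 172.1 / (180 + 172.1) = 17.3 × 172.1/352.1 = 8.46 V.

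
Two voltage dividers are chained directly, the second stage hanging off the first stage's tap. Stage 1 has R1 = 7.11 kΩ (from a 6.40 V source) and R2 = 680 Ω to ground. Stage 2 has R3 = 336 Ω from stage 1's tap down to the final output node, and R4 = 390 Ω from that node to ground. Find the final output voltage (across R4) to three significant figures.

Stage 2 presents R3+R4 = 726.0 Ω as a load on stage 1's tap.
Stage 1's lower leg becomes R2‖(R3+R4) = 351.1 Ω, so V_mid = 6.40 × 351.1/7461 = 0.3012 V.
Stage 2 is itself unloaded: V_out = V_mid × R4/(R3+R4) = 0.3012 × 390/726.0 = 0.162 V.

V_out ≈ 0.162 V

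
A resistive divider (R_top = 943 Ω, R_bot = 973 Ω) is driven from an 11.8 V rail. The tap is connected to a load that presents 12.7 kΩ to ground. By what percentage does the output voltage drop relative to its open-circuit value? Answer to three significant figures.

3.63 %

The divider's output (Thévenin) resistance is R_top‖R_bot = 478.9 Ω.
Fractional drop under load = R_th/(R_th + R_L) = 478.9 / (478.9 + 12700) = 0.03634.
So the output falls by 3.63 %.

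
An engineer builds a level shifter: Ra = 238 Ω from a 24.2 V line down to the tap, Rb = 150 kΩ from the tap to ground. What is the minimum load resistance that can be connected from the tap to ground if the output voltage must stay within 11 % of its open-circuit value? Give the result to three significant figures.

R_L(min) ≈ 1.92 kΩ

Output resistance R_th = Ra‖Rb = (238 × 150000)/150200 = 237.6 Ω.
The fractional drop is R_th/(R_th + R_L); requiring this ≤ 0.110 gives R_L ≥ R_th(1/0.110 − 1) = 237.6 × 8.091 = 1.92 kΩ.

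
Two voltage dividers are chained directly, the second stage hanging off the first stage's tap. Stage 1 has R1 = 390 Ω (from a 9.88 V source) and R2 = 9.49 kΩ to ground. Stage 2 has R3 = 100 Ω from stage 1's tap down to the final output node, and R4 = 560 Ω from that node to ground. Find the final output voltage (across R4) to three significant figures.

Stage 2 presents R3+R4 = 660.0 Ω as a load on stage 1's tap.
Stage 1's lower leg becomes R2‖(R3+R4) = 617.1 Ω, so V_mid = 9.88 × 617.1/1007 = 6.054 V.
Stage 2 is itself unloaded: V_out = V_mid × R4/(R3+R4) = 6.054 × 560/660.0 = 5.14 V.

V_out ≈ 5.14 V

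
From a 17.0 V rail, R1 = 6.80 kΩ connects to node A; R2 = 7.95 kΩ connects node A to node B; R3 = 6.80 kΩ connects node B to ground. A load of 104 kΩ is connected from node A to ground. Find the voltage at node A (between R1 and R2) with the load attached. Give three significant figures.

V ≈ 11.1 V

Below node A the series string R2+R3 = 14.75 kΩ sits in parallel with the 104 kΩ load: 12.92 kΩ.
V_A = 17.0 × 12.92/(6.80 + 12.92) = 11.1 V.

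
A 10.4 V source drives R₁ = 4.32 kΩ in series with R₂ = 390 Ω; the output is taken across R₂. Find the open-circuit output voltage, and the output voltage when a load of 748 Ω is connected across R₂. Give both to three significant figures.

Open-circuit: V = 10.4 × 390/(4320 + 390) = 0.861 V.
With the load, R₂ becomes R₂‖R_L = 256.3 Ω, so V = 10.4 × 256.3/4576 = 0.583 V.

Unloaded: 0.861 V; loaded: 0.583 V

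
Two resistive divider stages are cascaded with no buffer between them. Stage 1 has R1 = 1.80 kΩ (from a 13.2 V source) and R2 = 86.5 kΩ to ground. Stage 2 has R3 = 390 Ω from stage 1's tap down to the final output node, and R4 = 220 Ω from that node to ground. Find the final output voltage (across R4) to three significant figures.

V_out ≈ 1.20 V

Stage 2 presents R3+R4 = 610.0 Ω as a load on stage 1's tap.
Stage 1's lower leg becomes R2‖(R3+R4) = 605.7 Ω, so V_mid = 13.2 × 605.7/2406 = 3.324 V.
Stage 2 is itself unloaded: V_out = V_mid × R4/(R3+R4) = 3.324 × 220/610.0 = 1.20 V.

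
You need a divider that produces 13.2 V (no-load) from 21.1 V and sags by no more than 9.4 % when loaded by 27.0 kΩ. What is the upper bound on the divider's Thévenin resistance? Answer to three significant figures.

Loading drop = R_th/(R_th + R_L) ≤ 0.0940, so R_th ≤ R_L · ε/(1−ε) = 27.0 kΩ × 0.0940/0.9060 = 2.80 kΩ.
(Any R1, R2 with R2/(R1+R2) = 0.626 and R1‖R2 ≤ 2.80 kΩ will meet the spec.)

R_th ≤ 2.80 kΩ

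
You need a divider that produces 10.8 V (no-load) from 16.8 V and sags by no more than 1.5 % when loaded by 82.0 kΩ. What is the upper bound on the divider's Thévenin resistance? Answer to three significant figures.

Loading drop = R_th/(R_th + R_L) ≤ 0.0150, so R_th ≤ R_L · ε/(1−ε) = 82.0 kΩ × 0.0150/0.9850 = 1.25 kΩ.
(Any R1, R2 with R2/(R1+R2) = 0.643 and R1‖R2 ≤ 1.25 kΩ will meet the spec.)

R_th ≤ 1.25 kΩ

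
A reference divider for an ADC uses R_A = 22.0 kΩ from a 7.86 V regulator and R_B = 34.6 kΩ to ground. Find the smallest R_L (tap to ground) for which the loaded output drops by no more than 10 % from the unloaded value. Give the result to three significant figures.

Output resistance R_th = R_A‖R_B = (22.0 × 34.6)/56.60 = 13.45 kΩ.
The fractional drop is R_th/(R_th + R_L); requiring this ≤ 0.100 gives R_L ≥ R_th(1/0.100 − 1) = 13.45 × 9.000 = 121 kΩ.

R_L(min) ≈ 121 kΩ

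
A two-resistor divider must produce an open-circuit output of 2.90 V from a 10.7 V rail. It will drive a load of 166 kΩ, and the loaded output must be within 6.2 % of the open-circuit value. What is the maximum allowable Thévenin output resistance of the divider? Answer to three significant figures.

Loading drop = R_th/(R_th + R_L) ≤ 0.0620, so R_th ≤ R_L · ε/(1−ε) = 166 kΩ × 0.0620/0.9380 = 11.0 kΩ.

R_th ≤ 11.0 kΩ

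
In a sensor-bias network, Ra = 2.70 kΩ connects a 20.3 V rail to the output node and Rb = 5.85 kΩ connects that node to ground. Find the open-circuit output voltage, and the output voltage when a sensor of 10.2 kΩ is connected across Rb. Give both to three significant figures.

Unloaded: 13.9 V; loaded: 11.8 V

Open-circuit: V = 20.3 × 5.85/(2.70 + 5.85) = 13.9 V.
With the load, Rb becomes Rb‖R_L = 3.718 kΩ, so V = 20.3 × 3.718/6.418 = 11.8 V.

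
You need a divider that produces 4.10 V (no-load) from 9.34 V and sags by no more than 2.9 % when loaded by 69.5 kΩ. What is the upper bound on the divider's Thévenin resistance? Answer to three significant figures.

Loading drop = R_th/(R_th + R_L) ≤ 0.0290, so R_th ≤ R_L · ε/(1−ε) = 69.5 kΩ × 0.0290/0.9710 = 2.08 kΩ.

R_th ≤ 2.08 kΩ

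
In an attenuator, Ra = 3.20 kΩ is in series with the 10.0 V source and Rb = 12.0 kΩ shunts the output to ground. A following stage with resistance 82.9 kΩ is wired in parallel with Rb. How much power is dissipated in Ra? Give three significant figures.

Total resistance from the source is Ra + (Rb‖R_L) = 13.68 kΩ, so I = 10.0/13.68 kΩ = 0.7309 mA.
P = I²·Ra = (0.7309 mA)² × 3.20 kΩ = 1.71 mW.

P ≈ 1.71 mW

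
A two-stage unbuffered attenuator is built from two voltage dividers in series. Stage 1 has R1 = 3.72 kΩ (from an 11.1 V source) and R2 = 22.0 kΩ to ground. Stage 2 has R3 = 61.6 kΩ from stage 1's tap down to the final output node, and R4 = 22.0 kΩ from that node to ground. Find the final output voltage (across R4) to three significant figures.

Stage 2 presents R3+R4 = 83.60 kΩ as a load on stage 1's tap.
Stage 1's lower leg becomes R2‖(R3+R4) = 17.42 kΩ, so V_mid = 11.1 × 17.42/21.14 = 9.146 V.
Stage 2 is itself unloaded: V_out = V_mid × R4/(R3+R4) = 9.146 × 22.0/83.60 = 2.41 V.

V_out ≈ 2.41 V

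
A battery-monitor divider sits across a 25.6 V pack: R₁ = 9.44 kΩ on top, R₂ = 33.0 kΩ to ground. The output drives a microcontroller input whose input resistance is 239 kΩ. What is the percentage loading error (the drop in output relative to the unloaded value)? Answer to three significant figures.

2.98 %

The divider's output (Thévenin) resistance is R₁‖R₂ = 7.340 kΩ.
Fractional drop under load = R_th/(R_th + R_L) = 7.340 / (7.340 + 239) = 0.02980.
So the output falls by 2.98 %.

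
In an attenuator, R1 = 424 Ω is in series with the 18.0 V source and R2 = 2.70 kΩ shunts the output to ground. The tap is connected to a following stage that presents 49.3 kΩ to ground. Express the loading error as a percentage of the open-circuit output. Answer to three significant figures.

The divider's output (Thévenin) resistance is R1‖R2 = 366.5 Ω.
Fractional drop under load = R_th/(R_th + R_L) = 366.5 / (366.5 + 49300) = 0.007378.
So the output falls by 0.738 %.

0.738 %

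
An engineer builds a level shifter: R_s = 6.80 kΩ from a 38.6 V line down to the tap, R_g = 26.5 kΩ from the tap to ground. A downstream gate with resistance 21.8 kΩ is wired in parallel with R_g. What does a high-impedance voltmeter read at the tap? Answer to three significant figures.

V_out ≈ 24.6 V

The load sits in parallel with R_g: R_g‖R_L = (26.5 × 21.8) / (26.5 + 21.8) = 11.96 kΩ.
V_out = 38.6 × 11.96 / (6.80 + 11.96) = 38.6 × 11.96/18.76 = 24.6 V.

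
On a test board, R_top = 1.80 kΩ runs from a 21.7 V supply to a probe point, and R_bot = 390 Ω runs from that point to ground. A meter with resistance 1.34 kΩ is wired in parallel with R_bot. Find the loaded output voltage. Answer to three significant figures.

The load sits in parallel with R_bot: R_bot‖R_L = (390 × 1340) / (390 + 1340) = 302.1 Ω.
V_out = 21.7 × 302.1 / (1800 + 302.1) = 21.7 × 302.1/2102 = 3.12 V.
(Unloaded it would have been 3.86 V.)

V_out ≈ 3.12 V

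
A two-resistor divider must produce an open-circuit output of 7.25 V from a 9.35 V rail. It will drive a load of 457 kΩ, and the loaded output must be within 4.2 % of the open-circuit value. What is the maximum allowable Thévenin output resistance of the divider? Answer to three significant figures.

Loading drop = R_th/(R_th + R_L) ≤ 0.0420, so R_th ≤ R_L · ε/(1−ε) = 457 kΩ × 0.0420/0.9580 = 20.0 kΩ.
(Any R1, R2 with R2/(R1+R2) = 0.775 and R1‖R2 ≤ 20.0 kΩ will meet the spec.)

R_th ≤ 20.0 kΩ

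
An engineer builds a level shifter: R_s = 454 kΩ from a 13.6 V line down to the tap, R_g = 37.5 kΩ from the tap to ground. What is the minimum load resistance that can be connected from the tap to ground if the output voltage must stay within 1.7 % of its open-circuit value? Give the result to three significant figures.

R_L(min) ≈ 2.00 MΩ

Output resistance R_th = R_s‖R_g = (454 × 37.5)/491.5 = 34.64 kΩ.
The fractional drop is R_th/(R_th + R_L); requiring this ≤ 0.0170 gives R_L ≥ R_th(1/0.0170 − 1) = 34.64 × 57.82 = 2.00 MΩ.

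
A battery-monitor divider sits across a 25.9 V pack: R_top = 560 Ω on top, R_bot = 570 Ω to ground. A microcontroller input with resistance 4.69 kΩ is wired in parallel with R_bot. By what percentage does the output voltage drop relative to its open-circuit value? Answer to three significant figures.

The divider's output (Thévenin) resistance is R_top‖R_bot = 282.5 Ω.
Fractional drop under load = R_th/(R_th + R_L) = 282.5 / (282.5 + 4690) = 0.05681.
So the output falls by 5.68 %.

5.68 %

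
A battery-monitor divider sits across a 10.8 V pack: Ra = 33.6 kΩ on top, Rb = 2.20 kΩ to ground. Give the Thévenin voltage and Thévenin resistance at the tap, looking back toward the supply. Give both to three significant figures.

V_th = 0.664 V, R_th = 2.06 kΩ

V_th is the open-circuit tap voltage: 10.8 × 2.20/(33.6 + 2.20) = 0.664 V.
With the supply zeroed, Ra and Rb appear in parallel from the tap: R_th = Ra‖Rb = (33.6 × 2.20)/35.80 = 2.06 kΩ.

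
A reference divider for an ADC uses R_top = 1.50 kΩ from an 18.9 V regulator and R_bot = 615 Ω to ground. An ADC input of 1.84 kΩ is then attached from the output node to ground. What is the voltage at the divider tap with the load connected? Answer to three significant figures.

The load sits in parallel with R_bot: R_bot‖R_L = (615 × 1840) / (615 + 1840) = 460.9 Ω.
V_out = 18.9 × 460.9 / (1500 + 460.9) = 18.9 × 460.9/1961 = 4.44 V.
(Unloaded it would have been 5.50 V.)

V_out ≈ 4.44 V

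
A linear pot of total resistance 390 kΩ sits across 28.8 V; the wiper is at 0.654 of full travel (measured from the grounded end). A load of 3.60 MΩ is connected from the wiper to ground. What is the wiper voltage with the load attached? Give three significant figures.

V ≈ 18.4 V

The wiper splits the pot into (1−α)R = 134.9 kΩ above and αR = 255.1 kΩ below.
Lower section ‖ load = 238.2 kΩ.
V_wiper = 28.8 × 238.2/(134.9 + 238.2) = 18.4 V.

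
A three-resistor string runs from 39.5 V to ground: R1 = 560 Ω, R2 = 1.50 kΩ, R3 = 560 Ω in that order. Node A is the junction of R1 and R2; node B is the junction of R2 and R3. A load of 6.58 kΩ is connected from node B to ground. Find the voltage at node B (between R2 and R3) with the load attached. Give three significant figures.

V ≈ 7.91 V

At node B, R3 is in parallel with the load: R3‖R_L = 516.1 Ω.
Below node A the resistance is R2 + (R3‖R_L) = 2016 Ω, so V_A = 39.5 × 2016/2576 = 30.91 V.
Then V_B = V_A × (R3‖R_L)/(R2 + R3‖R_L) = 30.91 × 516.1/2016 = 7.91 V.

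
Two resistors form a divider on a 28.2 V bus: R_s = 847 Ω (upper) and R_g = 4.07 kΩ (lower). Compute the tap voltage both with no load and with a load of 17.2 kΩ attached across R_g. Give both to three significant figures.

Open-circuit: V = 28.2 × 4070/(847 + 4070) = 23.3 V.
With the load, R_g becomes R_g‖R_L = 3291 Ω, so V = 28.2 × 3291/4138 = 22.4 V.

Unloaded: 23.3 V; loaded: 22.4 V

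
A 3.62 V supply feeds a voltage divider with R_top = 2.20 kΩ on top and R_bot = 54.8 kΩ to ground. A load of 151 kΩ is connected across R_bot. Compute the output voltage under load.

V_out ≈ 3.43 V

The load sits in parallel with R_bot: R_bot‖R_L = (54.8 × 151) / (54.8 + 151) = 40.21 kΩ.
V_out = 3.62 × 40.21 / (2.20 + 40.21) = 3.62 × 40.21/42.41 = 3.43 V.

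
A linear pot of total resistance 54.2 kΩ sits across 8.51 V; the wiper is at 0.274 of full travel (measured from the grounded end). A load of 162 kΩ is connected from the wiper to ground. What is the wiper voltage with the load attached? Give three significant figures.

V ≈ 2.19 V

The wiper splits the pot into (1−α)R = 39.35 kΩ above and αR = 14.85 kΩ below.
Lower section ‖ load = 13.60 kΩ.
V_wiper = 8.51 × 13.60/(39.35 + 13.60) = 2.19 V.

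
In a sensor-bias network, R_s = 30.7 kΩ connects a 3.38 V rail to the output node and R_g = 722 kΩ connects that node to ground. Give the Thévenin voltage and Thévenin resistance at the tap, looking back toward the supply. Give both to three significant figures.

V_th is the open-circuit tap voltage: 3.38 × 722/(30.7 + 722) = 3.24 V.
With the supply zeroed, R_s and R_g appear in parallel from the tap: R_th = R_s‖R_g = (30.7 × 722)/752.7 = 29.4 kΩ.

V_th = 3.24 V, R_th = 29.4 kΩ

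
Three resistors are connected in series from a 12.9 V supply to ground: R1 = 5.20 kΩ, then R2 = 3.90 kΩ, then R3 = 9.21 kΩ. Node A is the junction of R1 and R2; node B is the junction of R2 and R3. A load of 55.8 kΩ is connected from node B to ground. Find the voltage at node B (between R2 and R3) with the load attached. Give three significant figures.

At node B, R3 is in parallel with the load: R3‖R_L = 7.905 kΩ.
Below node A the resistance is R2 + (R3‖R_L) = 11.81 kΩ, so V_A = 12.9 × 11.81/17.01 = 8.955 V.
Then V_B = V_A × (R3‖R_L)/(R2 + R3‖R_L) = 8.955 × 7.905/11.81 = 6.00 V.

V ≈ 6.00 V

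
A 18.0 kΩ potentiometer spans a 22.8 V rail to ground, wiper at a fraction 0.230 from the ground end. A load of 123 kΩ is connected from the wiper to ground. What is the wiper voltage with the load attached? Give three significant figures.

The wiper splits the pot into (1−α)R = 13.86 kΩ above and αR = 4.140 kΩ below.
Lower section ‖ load = 4.005 kΩ.
V_wiper = 22.8 × 4.005/(13.86 + 4.005) = 5.11 V.

V ≈ 5.11 V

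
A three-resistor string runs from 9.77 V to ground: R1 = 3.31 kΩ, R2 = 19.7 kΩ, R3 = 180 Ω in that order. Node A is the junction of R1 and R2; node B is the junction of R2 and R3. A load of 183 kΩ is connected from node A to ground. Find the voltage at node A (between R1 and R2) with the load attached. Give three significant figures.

V ≈ 8.25 V

Below node A the series string R2+R3 = 19880 Ω sits in parallel with the 183000 Ω load: 17930 Ω.
V_A = 9.77 × 17930/(3310 + 17930) = 8.25 V.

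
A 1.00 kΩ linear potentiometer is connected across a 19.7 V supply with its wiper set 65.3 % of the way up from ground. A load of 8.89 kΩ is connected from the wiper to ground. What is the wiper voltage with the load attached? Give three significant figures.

V ≈ 12.5 V

The wiper splits the pot into (1−α)R = 347.0 Ω above and αR = 653.0 Ω below.
Lower section ‖ load = 608.3 Ω.
V_wiper = 19.7 × 608.3/(347.0 + 608.3) = 12.5 V.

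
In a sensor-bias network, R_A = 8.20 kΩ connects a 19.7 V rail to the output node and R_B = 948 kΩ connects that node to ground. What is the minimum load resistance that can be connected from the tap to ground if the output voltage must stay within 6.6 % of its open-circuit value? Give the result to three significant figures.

R_L(min) ≈ 115 kΩ

Output resistance R_th = R_A‖R_B = (8.20 × 948)/956.2 = 8.130 kΩ.
The fractional drop is R_th/(R_th + R_L); requiring this ≤ 0.0660 gives R_L ≥ R_th(1/0.0660 − 1) = 8.130 × 14.15 = 115 kΩ.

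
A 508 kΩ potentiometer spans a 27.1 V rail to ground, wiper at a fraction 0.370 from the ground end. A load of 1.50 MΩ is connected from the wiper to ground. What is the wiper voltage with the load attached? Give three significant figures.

V ≈ 9.29 V

The wiper splits the pot into (1−α)R = 320.0 kΩ above and αR = 188.0 kΩ below.
Lower section ‖ load = 167.0 kΩ.
V_wiper = 27.1 × 167.0/(320.0 + 167.0) = 9.29 V.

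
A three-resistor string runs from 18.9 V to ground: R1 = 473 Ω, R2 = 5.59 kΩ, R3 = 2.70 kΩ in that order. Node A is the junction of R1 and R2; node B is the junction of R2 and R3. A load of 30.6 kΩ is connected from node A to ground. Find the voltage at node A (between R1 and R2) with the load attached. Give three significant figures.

V ≈ 17.6 V

Below node A the series string R2+R3 = 8290 Ω sits in parallel with the 30600 Ω load: 6523 Ω.
V_A = 18.9 × 6523/(473 + 6523) = 17.6 V.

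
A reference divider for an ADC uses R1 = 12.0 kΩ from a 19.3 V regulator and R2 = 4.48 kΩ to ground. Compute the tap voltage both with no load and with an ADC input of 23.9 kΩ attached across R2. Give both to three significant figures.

Open-circuit: V = 19.3 × 4.48/(12.0 + 4.48) = 5.25 V.
With the load, R2 becomes R2‖R_L = 3.773 kΩ, so V = 19.3 × 3.773/15.77 = 4.62 V.

Unloaded: 5.25 V; loaded: 4.62 V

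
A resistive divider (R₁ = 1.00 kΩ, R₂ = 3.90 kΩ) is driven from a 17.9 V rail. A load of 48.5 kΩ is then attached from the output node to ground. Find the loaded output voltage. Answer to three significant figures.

V_out ≈ 14.0 V

The load sits in parallel with R₂: R₂‖R_L = (3.90 × 48.5) / (3.90 + 48.5) = 3.610 kΩ.
V_out = 17.9 × 3.610 / (1.00 + 3.610) = 17.9 × 3.610/4.610 = 14.0 V.
(Unloaded it would have been 14.2 V.)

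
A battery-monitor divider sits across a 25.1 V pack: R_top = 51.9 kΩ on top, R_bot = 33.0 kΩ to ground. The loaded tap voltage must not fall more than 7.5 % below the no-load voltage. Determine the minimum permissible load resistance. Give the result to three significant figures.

R_L(min) ≈ 249 kΩ

Output resistance R_th = R_top‖R_bot = (51.9 × 33.0)/84.90 = 20.17 kΩ.
The fractional drop is R_th/(R_th + R_L); requiring this ≤ 0.0750 gives R_L ≥ R_th(1/0.0750 − 1) = 20.17 × 12.33 = 249 kΩ.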